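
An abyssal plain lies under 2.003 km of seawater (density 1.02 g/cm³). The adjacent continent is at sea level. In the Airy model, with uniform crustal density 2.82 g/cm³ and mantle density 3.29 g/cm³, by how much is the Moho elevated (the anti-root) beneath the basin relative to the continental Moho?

Equating mass per unit area of the two columns: replacing crust with seawater at the top is compensated by replacing crust with mantle at the base: d (ρ_c − ρ_w) = a (ρ_m − ρ_c).
a = d (ρ_c − ρ_w)/(ρ_m − ρ_c) = 2.003 km × 1.8/0.47 = 7.67 km.

7.67 km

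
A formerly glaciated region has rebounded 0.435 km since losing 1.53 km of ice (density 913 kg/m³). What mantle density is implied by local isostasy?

3210 kg/m³

ρ_m = ρ_ice t / u = 913 × 1.53 km/0.435 km = 3210 kg/m³.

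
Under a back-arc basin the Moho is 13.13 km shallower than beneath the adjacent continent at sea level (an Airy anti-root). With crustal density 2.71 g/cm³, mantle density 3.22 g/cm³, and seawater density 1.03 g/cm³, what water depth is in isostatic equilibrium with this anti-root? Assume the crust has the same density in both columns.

3.99 km

Replacing a thickness d of crust by seawater at the top must be balanced by replacing crust with mantle at the base: d (ρ_c − ρ_w) = a (ρ_m − ρ_c).
d = a (ρ_m − ρ_c)/(ρ_c − ρ_w) = 13.13 km × 0.51/1.68 = 3.99 km.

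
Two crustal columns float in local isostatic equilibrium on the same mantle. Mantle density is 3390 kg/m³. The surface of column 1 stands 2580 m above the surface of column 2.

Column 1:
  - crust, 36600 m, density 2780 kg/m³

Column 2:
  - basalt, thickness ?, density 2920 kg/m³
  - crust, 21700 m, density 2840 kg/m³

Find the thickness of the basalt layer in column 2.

Take the compensation level at the base of the deeper column (depth z_c below the surface of column 1) and equate Σ ρ_i t_i down to z_c; mantle fills any gap and the z_c terms cancel.
Column 1: 36600×2780 + (z_c − 36600)×3390
Column 2: 2580×0 + x×2920 + 21700×2840 + (z_c − 2580 − 21700 − x)×3390
The z_c×3390 term appears on both sides and cancels. Collect the known terms of each column as K = Σ(ρt)_known − 3390 × (depth of known layers): K_1 = 101748000 − 3390×36600 = −22326000; K_2 = 61628000 − 3390×(2580 + 21700) = −20681200.
Balance: K_1 = K_2 − x×(3390 − 2920), so x = (K_2 − K_1)/(3390 − 2920) = 1644800/470 = 3500 m.

3500 m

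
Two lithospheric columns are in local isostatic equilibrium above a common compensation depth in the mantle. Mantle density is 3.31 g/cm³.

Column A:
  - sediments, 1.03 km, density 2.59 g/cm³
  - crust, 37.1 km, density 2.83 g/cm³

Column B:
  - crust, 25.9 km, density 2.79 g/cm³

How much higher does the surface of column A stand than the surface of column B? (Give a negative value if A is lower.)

For any compensation level in the mantle, the mantle terms cancel and isostasy reduces to e = (Σt_A − Σt_B) − (Σ(ρt)_A − Σ(ρt)_B) / ρ_m.
Σt_A = 38.13 km; Σt_B = 25.9 km; Σ(ρt)_A = 107.6607; Σ(ρt)_B = 72.261 (in km·g/cm³).
e = (38.13 − 25.9) − (107.6607 − 72.261) / 3.31 = 1.54 km.

1.54 km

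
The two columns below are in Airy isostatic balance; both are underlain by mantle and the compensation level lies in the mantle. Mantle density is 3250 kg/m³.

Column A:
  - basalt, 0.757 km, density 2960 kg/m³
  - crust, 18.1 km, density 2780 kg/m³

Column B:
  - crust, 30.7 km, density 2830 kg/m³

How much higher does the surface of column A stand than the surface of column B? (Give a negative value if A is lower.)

For any compensation level in the mantle, the mantle terms cancel and isostasy reduces to e = (Σt_A − Σt_B) − (Σ(ρt)_A − Σ(ρt)_B) / ρ_m.
Σt_A = 18.857 km; Σt_B = 30.7 km; Σ(ρt)_A = 52558.72; Σ(ρt)_B = 86881 (in km·kg/m³).
e = (18.857 − 30.7) − (52558.72 − 86881) / 3250 = −1.28 km.

−1.28 km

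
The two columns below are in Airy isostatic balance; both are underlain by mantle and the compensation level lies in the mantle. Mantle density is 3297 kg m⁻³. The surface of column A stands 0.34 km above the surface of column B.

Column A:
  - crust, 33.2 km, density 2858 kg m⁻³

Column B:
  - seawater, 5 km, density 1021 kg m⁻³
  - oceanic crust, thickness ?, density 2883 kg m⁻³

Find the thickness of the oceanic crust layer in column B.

5.01 km

Take the compensation level at the base of the deeper column (depth z_c below the surface of column A) and equate Σ ρ_i t_i down to z_c; mantle fills any gap and the z_c terms cancel.
Column A: 33.2×2858 + (z_c − 33.2)×3297
Column B: 0.34×0 + 5×1021 + x×2883 + (z_c − 0.34 − 5 − x)×3297
The z_c×3297 term appears on both sides and cancels. Collect the known terms of each column as K = Σ(ρt)_known − 3297 × (depth of known layers): K_A = 94885.6 − 3297×33.2 = −14574.8; K_B = 5105 − 3297×(0.34 + 5) = −12500.98.
Balance: K_A = K_B − x×(3297 − 2883), so x = (K_B − K_A)/(3297 − 2883) = 2073.82/414 = 5.01 km.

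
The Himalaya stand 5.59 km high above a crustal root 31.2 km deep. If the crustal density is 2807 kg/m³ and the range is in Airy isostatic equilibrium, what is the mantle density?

3310 kg/m³

Airy balance: ρ_c h = (ρ_m − ρ_c) r → ρ_m = ρ_c (1 + h/r).
ρ_m = 2807 × (1 + 5.59 km/31.2 km) = 3310 kg/m³.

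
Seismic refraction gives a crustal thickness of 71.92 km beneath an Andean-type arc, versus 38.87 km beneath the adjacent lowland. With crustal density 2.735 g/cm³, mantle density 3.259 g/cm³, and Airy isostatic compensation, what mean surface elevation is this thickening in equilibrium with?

Excess crust Δ = 71.92 km − 38.87 km = 33.05 km, split between elevation h and root r with h + r = Δ.
Airy balance ρ_c h = (ρ_m − ρ_c) r gives r = h ρ_c/(ρ_m − ρ_c), so h (1 + ρ_c/(ρ_m − ρ_c)) = Δ, i.e. h = Δ (ρ_m − ρ_c)/ρ_m.
h = 33.05 km × 0.524/3.259 = 5.31 km.

5.31 km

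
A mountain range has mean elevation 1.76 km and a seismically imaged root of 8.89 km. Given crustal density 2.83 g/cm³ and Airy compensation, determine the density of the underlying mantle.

Airy balance: ρ_c h = (ρ_m − ρ_c) r → ρ_m = ρ_c (1 + h/r).
ρ_m = 2.83 × (1 + 1.76 km/8.89 km) = 3.39 g/cm³.

3.39 g/cm³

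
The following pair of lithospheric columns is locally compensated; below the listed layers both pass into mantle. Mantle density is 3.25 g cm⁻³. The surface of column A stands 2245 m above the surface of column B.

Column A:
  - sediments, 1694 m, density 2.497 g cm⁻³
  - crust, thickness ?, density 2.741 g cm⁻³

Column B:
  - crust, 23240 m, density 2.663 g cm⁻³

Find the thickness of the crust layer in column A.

Take the compensation level at the base of the deeper column (depth z_c below the surface of column A) and equate Σ ρ_i t_i down to z_c; mantle fills any gap and the z_c terms cancel.
Column A: 1694×2.497 + x×2.741 + (z_c − 1694 − x)×3.25
Column B: 2245×0 + 23240×2.663 + (z_c − 2245 − 23240)×3.25
The z_c×3.25 term appears on both sides and cancels. Collect the known terms of each column as K = Σ(ρt)_known − 3.25 × (depth of known layers): K_A = 4229.918 − 3.25×1694 = −1275.582; K_B = 61888.12 − 3.25×(2245 + 23240) = −20938.13.
Balance: K_A − x×(3.25 − 2.741) = K_B, so x = (K_A − K_B)/(3.25 − 2.741) = 19662.5/0.509 = 38600 m.

38600 m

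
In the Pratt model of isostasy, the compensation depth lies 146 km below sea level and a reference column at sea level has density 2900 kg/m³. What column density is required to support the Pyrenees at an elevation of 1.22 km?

2880 kg/m³

Pratt balance: ρ_ref D = ρ (D + h).
ρ = ρ_ref D/(D + h) = 2900 × 146 km/(146 km + 1.22 km) = 2880 kg/m³.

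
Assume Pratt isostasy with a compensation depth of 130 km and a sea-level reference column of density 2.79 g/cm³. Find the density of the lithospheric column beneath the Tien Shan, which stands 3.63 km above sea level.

2.71 g/cm³

Pratt balance: ρ_ref D = ρ (D + h).
ρ = ρ_ref D/(D + h) = 2.79 × 130 km/(130 km + 3.63 km) = 2.71 g/cm³.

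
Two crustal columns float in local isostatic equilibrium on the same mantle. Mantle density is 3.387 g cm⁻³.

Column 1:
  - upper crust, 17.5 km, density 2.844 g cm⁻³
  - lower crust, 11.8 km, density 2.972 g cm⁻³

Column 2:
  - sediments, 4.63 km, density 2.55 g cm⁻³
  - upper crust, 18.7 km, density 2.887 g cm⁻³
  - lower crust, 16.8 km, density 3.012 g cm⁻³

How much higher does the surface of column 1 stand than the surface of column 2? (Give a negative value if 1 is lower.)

For any compensation level in the mantle, the mantle terms cancel and isostasy reduces to e = (Σt_1 − Σt_2) − (Σ(ρt)_1 − Σ(ρt)_2) / ρ_m.
Σt_1 = 29.3 km; Σt_2 = 40.13 km; Σ(ρt)_1 = 84.8396; Σ(ρt)_2 = 116.395 (in km·g cm⁻³).
e = (29.3 − 40.13) − (84.8396 − 116.395) / 3.387 = −1.51 km.

−1.51 km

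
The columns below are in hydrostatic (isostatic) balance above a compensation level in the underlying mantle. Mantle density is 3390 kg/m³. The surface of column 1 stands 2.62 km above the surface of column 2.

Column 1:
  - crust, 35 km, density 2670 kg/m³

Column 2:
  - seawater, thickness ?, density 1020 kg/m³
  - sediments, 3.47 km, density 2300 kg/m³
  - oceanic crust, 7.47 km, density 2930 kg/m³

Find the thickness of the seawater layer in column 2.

3.84 km

Take the compensation level at the base of the deeper column (depth z_c below the surface of column 1) and equate Σ ρ_i t_i down to z_c; mantle fills any gap and the z_c terms cancel.
Column 1: 35×2670 + (z_c − 35)×3390
Column 2: 2.62×0 + x×1020 + 3.47×2300 + 7.47×2930 + (z_c − 2.62 − 10.94 − x)×3390
The z_c×3390 term appears on both sides and cancels. Collect the known terms of each column as K = Σ(ρt)_known − 3390 × (depth of known layers): K_1 = 93450 − 3390×35 = −25200; K_2 = 29868.1 − 3390×(2.62 + 10.94) = −16100.3.
Balance: K_1 = K_2 − x×(3390 − 1020), so x = (K_2 − K_1)/(3390 − 1020) = 9099.7/2370 = 3.84 km.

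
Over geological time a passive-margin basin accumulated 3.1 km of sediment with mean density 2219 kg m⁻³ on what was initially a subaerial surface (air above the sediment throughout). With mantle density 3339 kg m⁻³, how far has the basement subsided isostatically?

Subaerial load: s = t ρ_sed / ρ_m = 3.1 km × 2219/3339 = 2.06 km.

2.06 km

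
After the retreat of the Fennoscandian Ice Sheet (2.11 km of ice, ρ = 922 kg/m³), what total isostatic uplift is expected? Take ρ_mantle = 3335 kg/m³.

Removing the load lets mantle flow back in; uplift u satisfies ρ_ice t = ρ_m u.
u = t ρ_ice/ρ_m = 2.11 km × 922/3335 = 0.583 km.

0.583 km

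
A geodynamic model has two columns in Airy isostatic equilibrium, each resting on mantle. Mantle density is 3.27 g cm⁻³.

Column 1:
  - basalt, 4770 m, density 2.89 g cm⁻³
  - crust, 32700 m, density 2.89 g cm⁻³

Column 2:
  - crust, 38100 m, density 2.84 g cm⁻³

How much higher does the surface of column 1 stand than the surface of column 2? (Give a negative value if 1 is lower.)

−656 m

For any compensation level in the mantle, the mantle terms cancel and isostasy reduces to e = (Σt_1 − Σt_2) − (Σ(ρt)_1 − Σ(ρt)_2) / ρ_m.
Σt_1 = 37470 m; Σt_2 = 38100 m; Σ(ρt)_1 = 108288.3; Σ(ρt)_2 = 108204 (in m·g cm⁻³).
e = (37470 − 38100) − (108288.3 − 108204) / 3.27 = −656 m.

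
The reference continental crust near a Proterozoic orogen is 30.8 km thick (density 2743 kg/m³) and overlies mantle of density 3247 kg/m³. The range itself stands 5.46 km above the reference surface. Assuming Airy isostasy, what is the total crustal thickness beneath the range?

Root depth r = h ρ_c / (ρ_m − ρ_c) = 5.46 km × 2743 / 504 = 29.72 km.
Total thickness = T + h + r = 30.8 km + 5.46 km + 29.72 km = 66 km.

66 km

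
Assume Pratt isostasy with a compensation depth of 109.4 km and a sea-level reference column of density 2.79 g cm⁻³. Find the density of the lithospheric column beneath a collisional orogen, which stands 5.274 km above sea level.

2.66 g cm⁻³

Pratt balance: ρ_ref D = ρ (D + h).
ρ = ρ_ref D/(D + h) = 2.79 × 109.4 km/(109.4 km + 5.274 km) = 2.66 g cm⁻³.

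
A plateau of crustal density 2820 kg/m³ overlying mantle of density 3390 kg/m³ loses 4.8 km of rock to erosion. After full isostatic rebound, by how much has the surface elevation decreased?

0.807 km

Rebound u = e ρ_c/ρ_m = 4.8 km × 2820/3390 = 3.993 km.
Net surface drop = e − u = 4.8 km − 3.993 km = e (ρ_m − ρ_c)/ρ_m = 0.807 km.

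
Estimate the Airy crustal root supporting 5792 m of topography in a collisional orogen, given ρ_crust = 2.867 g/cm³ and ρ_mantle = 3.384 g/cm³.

32100 m

For local isostatic compensation: the weight of the topography is balanced by the buoyancy of the root, ρ_c h = (ρ_m − ρ_c) r.
r = h · ρ_c / (ρ_m − ρ_c) = 5792 m × 2.867 / (3.384 − 2.867) = 32100 m.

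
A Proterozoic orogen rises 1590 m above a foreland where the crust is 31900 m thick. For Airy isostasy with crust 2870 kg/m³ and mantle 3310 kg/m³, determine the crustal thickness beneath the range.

Root depth r = h ρ_c / (ρ_m − ρ_c) = 1590 m × 2870 / 440 = 10370 m.
Total thickness = T + h + r = 31900 m + 1590 m + 10370 m = 43900 m.

43900 m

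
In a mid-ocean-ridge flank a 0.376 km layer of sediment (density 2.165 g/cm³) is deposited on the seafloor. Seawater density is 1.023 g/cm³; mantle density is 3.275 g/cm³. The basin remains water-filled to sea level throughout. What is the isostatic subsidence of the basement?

Submarine loading: the sediment displaces seawater, and the subsidence is in turn flooded, so s (ρ_m − ρ_w) = t (ρ_sed − ρ_w).
s = 0.376 km × (2.165 − 1.023) / (3.275 − 1.023) = 0.191 km.

0.191 km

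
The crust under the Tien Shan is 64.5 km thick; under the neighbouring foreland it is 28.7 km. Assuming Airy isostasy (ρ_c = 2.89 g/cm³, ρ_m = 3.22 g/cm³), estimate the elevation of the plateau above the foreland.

Excess crust Δ = 64.5 km − 28.7 km = 35.8 km, split between elevation h and root r with h + r = Δ.
Airy balance ρ_c h = (ρ_m − ρ_c) r gives r = h ρ_c/(ρ_m − ρ_c), so h (1 + ρ_c/(ρ_m − ρ_c)) = Δ, i.e. h = Δ (ρ_m − ρ_c)/ρ_m.
h = 35.8 km × 0.33/3.22 = 3.67 km.

3.67 km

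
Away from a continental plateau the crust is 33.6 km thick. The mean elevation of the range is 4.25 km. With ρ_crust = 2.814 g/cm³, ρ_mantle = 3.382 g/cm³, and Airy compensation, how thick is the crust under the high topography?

Root depth r = h ρ_c / (ρ_m − ρ_c) = 4.25 km × 2.814 / 0.568 = 21.06 km.
Total thickness = T + h + r = 33.6 km + 4.25 km + 21.06 km = 58.9 km.

58.9 km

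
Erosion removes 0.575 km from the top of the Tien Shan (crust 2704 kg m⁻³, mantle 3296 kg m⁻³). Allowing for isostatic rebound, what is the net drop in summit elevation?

0.103 km

Rebound u = e ρ_c/ρ_m = 0.575 km × 2704/3296 = 0.4717 km.
Net surface drop = e − u = 0.575 km − 0.4717 km = e (ρ_m − ρ_c)/ρ_m = 0.103 km.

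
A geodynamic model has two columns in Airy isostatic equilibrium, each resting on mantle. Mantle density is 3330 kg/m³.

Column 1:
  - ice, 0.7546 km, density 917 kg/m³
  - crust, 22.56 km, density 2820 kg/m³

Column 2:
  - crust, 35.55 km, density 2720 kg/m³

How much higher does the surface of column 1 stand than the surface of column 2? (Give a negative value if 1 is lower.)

For any compensation level in the mantle, the mantle terms cancel and isostasy reduces to e = (Σt_1 − Σt_2) − (Σ(ρt)_1 − Σ(ρt)_2) / ρ_m.
Σt_1 = 23.3146 km; Σt_2 = 35.55 km; Σ(ρt)_1 = 64311.1682; Σ(ρt)_2 = 96696 (in km·kg/m³).
e = (23.3146 − 35.55) − (64311.1682 − 96696) / 3330 = −2.51 km.

−2.51 km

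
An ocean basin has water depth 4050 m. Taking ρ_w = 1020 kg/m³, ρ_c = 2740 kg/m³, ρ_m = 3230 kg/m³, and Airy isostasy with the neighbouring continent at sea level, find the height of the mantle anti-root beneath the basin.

Equating mass per unit area of the two columns: replacing crust with seawater at the top is compensated by replacing crust with mantle at the base: d (ρ_c − ρ_w) = a (ρ_m − ρ_c).
a = d (ρ_c − ρ_w)/(ρ_m − ρ_c) = 4050 m × 1720/490 = 14200 m.

14200 m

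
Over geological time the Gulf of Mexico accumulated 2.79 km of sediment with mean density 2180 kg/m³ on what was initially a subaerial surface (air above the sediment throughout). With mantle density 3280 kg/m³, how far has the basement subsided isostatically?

Subaerial load: s = t ρ_sed / ρ_m = 2.79 km × 2180/3280 = 1.85 km.

1.85 km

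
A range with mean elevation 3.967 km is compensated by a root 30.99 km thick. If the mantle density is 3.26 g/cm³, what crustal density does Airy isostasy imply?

2.89 g/cm³

ρ_c h = (ρ_m − ρ_c) r → ρ_c (h + r) = ρ_m r → ρ_c = ρ_m r / (h + r).
ρ_c = 3.26 × 30.99 km / (3.967 km + 30.99 km) = 2.89 g/cm³.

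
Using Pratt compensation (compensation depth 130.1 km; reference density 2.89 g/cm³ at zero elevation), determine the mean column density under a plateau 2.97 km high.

2.83 g/cm³

Pratt balance: ρ_ref D = ρ (D + h).
ρ = ρ_ref D/(D + h) = 2.89 × 130.1 km/(130.1 km + 2.97 km) = 2.83 g/cm³.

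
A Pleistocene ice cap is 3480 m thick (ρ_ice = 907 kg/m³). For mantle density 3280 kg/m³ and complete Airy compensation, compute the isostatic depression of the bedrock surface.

For local isostatic compensation: the ice load ρ_ice t is balanced by mantle displaced below, ρ_m s.
s = t ρ_ice / ρ_m = 3480 m × 907/3280 = 962 m.

962 m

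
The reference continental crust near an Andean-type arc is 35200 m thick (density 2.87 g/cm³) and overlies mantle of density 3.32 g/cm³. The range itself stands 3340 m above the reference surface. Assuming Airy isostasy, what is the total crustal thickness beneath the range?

59800 m

Root depth r = h ρ_c / (ρ_m − ρ_c) = 3340 m × 2.87 / 0.45 = 21300 m.
Total thickness = T + h + r = 35200 m + 3340 m + 21300 m = 59800 m.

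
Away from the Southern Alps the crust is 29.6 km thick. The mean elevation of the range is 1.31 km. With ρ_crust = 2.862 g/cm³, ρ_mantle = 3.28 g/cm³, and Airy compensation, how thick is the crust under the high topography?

Root depth r = h ρ_c / (ρ_m − ρ_c) = 1.31 km × 2.862 / 0.418 = 8.969 km.
Total thickness = T + h + r = 29.6 km + 1.31 km + 8.969 km = 39.9 km.

39.9 km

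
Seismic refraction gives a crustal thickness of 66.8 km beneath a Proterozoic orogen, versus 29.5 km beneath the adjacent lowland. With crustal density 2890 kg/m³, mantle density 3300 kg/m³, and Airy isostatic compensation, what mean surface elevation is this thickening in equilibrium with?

Excess crust Δ = 66.8 km − 29.5 km = 37.3 km, split between elevation h and root r with h + r = Δ.
Airy balance ρ_c h = (ρ_m − ρ_c) r gives r = h ρ_c/(ρ_m − ρ_c), so h (1 + ρ_c/(ρ_m − ρ_c)) = Δ, i.e. h = Δ (ρ_m − ρ_c)/ρ_m.
h = 37.3 km × 410/3300 = 4.63 km.

4.63 km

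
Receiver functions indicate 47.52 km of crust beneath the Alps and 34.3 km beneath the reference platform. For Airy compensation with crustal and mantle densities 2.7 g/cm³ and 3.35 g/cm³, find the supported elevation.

2.57 km

Excess crust Δ = 47.52 km − 34.3 km = 13.22 km, split between elevation h and root r with h + r = Δ.
Airy balance ρ_c h = (ρ_m − ρ_c) r gives r = h ρ_c/(ρ_m − ρ_c), so h (1 + ρ_c/(ρ_m − ρ_c)) = Δ, i.e. h = Δ (ρ_m − ρ_c)/ρ_m.
h = 13.22 km × 0.65/3.35 = 2.57 km.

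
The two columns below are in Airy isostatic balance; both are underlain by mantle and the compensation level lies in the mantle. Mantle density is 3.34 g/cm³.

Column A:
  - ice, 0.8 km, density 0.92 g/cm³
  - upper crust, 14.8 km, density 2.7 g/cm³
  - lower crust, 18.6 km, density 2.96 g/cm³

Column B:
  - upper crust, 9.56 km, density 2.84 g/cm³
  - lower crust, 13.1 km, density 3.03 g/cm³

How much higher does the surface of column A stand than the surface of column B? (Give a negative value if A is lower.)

For any compensation level in the mantle, the mantle terms cancel and isostasy reduces to e = (Σt_A − Σt_B) − (Σ(ρt)_A − Σ(ρt)_B) / ρ_m.
Σt_A = 34.2 km; Σt_B = 22.66 km; Σ(ρt)_A = 95.752; Σ(ρt)_B = 66.8434 (in km·g/cm³).
e = (34.2 − 22.66) − (95.752 − 66.8434) / 3.34 = 2.88 km.

2.88 km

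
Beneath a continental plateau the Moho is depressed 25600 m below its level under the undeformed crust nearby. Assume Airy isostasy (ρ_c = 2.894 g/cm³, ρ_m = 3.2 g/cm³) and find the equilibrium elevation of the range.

2710 m

In Airy isostatic equilibrium: ρ_c h = (ρ_m − ρ_c) r.
h = r (ρ_m − ρ_c) / ρ_c = 25600 m × (3.2 − 2.894) / 2.894 = 2710 m.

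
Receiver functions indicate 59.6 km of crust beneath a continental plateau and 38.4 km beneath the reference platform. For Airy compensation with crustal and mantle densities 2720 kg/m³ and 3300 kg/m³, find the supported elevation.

Excess crust Δ = 59.6 km − 38.4 km = 21.2 km, split between elevation h and root r with h + r = Δ.
Airy balance ρ_c h = (ρ_m − ρ_c) r gives r = h ρ_c/(ρ_m − ρ_c), so h (1 + ρ_c/(ρ_m − ρ_c)) = Δ, i.e. h = Δ (ρ_m − ρ_c)/ρ_m.
h = 21.2 km × 580/3300 = 3.73 km.

3.73 km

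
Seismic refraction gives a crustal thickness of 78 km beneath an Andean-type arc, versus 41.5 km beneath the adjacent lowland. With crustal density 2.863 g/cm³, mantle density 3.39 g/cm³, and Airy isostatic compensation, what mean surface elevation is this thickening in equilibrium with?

Excess crust Δ = 78 km − 41.5 km = 36.5 km, split between elevation h and root r with h + r = Δ.
Airy balance ρ_c h = (ρ_m − ρ_c) r gives r = h ρ_c/(ρ_m − ρ_c), so h (1 + ρ_c/(ρ_m − ρ_c)) = Δ, i.e. h = Δ (ρ_m − ρ_c)/ρ_m.
h = 36.5 km × 0.527/3.39 = 5.67 km.

5.67 km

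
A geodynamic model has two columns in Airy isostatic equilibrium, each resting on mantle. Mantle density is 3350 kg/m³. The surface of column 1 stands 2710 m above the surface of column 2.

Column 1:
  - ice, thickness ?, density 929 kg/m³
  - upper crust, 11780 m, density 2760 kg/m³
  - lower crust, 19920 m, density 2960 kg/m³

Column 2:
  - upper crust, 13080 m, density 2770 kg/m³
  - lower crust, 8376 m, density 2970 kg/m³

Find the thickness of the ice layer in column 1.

2120 m

Take the compensation level at the base of the deeper column (depth z_c below the surface of column 1) and equate Σ ρ_i t_i down to z_c; mantle fills any gap and the z_c terms cancel.
Column 1: x×929 + 11780×2760 + 19920×2960 + (z_c − 31700 − x)×3350
Column 2: 2710×0 + 13080×2770 + 8376×2970 + (z_c − 2710 − 21456)×3350
The z_c×3350 term appears on both sides and cancels. Collect the known terms of each column as K = Σ(ρt)_known − 3350 × (depth of known layers): K_1 = 91476000 − 3350×31700 = −14719000; K_2 = 61108320 − 3350×(2710 + 21456) = −19847780.
Balance: K_1 − x×(3350 − 929) = K_2, so x = (K_1 − K_2)/(3350 − 929) = 5128780/2421 = 2120 m.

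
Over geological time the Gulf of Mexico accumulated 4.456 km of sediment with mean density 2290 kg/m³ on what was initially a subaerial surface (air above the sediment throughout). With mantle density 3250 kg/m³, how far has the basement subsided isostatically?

Subaerial load: s = t ρ_sed / ρ_m = 4.456 km × 2290/3250 = 3.14 km.

3.14 km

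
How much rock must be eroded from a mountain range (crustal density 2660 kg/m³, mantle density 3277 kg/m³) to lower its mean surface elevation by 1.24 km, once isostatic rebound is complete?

6.59 km

Net drop Δ = e − u = e − e ρ_c/ρ_m = e (ρ_m − ρ_c)/ρ_m.
e = Δ ρ_m/(ρ_m − ρ_c) = 1.24 km × 3277/617 = 6.59 km.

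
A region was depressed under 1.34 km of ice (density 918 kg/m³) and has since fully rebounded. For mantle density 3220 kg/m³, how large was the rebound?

0.382 km

Removing the load lets mantle flow back in; uplift u satisfies ρ_ice t = ρ_m u.
u = t ρ_ice/ρ_m = 1.34 km × 918/3220 = 0.382 km.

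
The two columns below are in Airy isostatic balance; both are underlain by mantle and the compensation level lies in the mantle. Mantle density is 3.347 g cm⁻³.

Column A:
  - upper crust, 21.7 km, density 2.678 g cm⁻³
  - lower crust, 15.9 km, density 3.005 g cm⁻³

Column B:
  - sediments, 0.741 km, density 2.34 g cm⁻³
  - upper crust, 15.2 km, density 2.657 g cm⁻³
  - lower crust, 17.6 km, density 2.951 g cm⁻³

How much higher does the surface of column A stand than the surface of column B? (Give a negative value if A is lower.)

0.523 km

For any compensation level in the mantle, the mantle terms cancel and isostasy reduces to e = (Σt_A − Σt_B) − (Σ(ρt)_A − Σ(ρt)_B) / ρ_m.
Σt_A = 37.6 km; Σt_B = 33.541 km; Σ(ρt)_A = 105.8921; Σ(ρt)_B = 94.05794 (in km·g cm⁻³).
e = (37.6 − 33.541) − (105.8921 − 94.05794) / 3.347 = 0.523 km.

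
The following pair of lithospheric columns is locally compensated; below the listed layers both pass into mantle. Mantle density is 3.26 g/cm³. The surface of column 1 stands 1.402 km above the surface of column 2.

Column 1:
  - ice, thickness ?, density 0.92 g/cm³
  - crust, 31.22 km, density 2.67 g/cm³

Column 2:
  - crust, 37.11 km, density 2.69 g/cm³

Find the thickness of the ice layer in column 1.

Take the compensation level at the base of the deeper column (depth z_c below the surface of column 1) and equate Σ ρ_i t_i down to z_c; mantle fills any gap and the z_c terms cancel.
Column 1: x×0.92 + 31.22×2.67 + (z_c − 31.22 − x)×3.26
Column 2: 1.402×0 + 37.11×2.69 + (z_c − 1.402 − 37.11)×3.26
The z_c×3.26 term appears on both sides and cancels. Collect the known terms of each column as K = Σ(ρt)_known − 3.26 × (depth of known layers): K_1 = 83.3574 − 3.26×31.22 = −18.4198; K_2 = 99.8259 − 3.26×(1.402 + 37.11) = −25.72322.
Balance: K_1 − x×(3.26 − 0.92) = K_2, so x = (K_1 − K_2)/(3.26 − 0.92) = 7.30342/2.34 = 3.12 km.

3.12 km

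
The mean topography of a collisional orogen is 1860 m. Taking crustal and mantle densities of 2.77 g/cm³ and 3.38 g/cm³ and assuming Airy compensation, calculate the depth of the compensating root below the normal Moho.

For local isostatic compensation: the weight of the topography is balanced by the buoyancy of the root, ρ_c h = (ρ_m − ρ_c) r.
r = h · ρ_c / (ρ_m − ρ_c) = 1860 m × 2.77 / (3.38 − 2.77) = 8450 m.

8450 m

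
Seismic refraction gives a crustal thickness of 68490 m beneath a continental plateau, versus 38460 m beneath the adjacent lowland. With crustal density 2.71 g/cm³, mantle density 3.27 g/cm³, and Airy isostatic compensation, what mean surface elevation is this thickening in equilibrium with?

Excess crust Δ = 68490 m − 38460 m = 30030 m, split between elevation h and root r with h + r = Δ.
Airy balance ρ_c h = (ρ_m − ρ_c) r gives r = h ρ_c/(ρ_m − ρ_c), so h (1 + ρ_c/(ρ_m − ρ_c)) = Δ, i.e. h = Δ (ρ_m − ρ_c)/ρ_m.
h = 30030 m × 0.56/3.27 = 5140 m.

5140 m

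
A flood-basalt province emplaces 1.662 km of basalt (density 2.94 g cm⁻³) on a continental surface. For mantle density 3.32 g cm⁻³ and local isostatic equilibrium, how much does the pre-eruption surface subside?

Subaerial loading: s = t ρ_load / ρ_m.
s = 1.662 km × 2.94/3.32 = 1.47 km.

1.47 km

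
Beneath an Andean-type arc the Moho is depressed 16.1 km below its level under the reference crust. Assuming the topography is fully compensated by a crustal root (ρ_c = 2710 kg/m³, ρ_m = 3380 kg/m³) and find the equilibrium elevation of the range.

Balancing pressure at the compensation depth: ρ_c h = (ρ_m − ρ_c) r.
h = r (ρ_m − ρ_c) / ρ_c = 16.1 km × (3380 − 2710) / 2710 = 3.98 km.

3.98 km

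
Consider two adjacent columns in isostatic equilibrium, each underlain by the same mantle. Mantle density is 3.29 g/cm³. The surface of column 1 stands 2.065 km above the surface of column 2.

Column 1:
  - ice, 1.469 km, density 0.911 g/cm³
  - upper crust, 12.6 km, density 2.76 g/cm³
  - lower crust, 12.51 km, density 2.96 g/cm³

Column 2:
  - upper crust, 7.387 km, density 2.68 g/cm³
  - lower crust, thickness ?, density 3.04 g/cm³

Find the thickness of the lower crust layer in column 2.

Take the compensation level at the base of the deeper column (depth z_c below the surface of column 1) and equate Σ ρ_i t_i down to z_c; mantle fills any gap and the z_c terms cancel.
Column 1: 1.469×0.911 + 12.6×2.76 + 12.51×2.96 + (z_c − 26.579)×3.29
Column 2: 2.065×0 + 7.387×2.68 + x×3.04 + (z_c − 2.065 − 7.387 − x)×3.29
The z_c×3.29 term appears on both sides and cancels. Collect the known terms of each column as K = Σ(ρt)_known − 3.29 × (depth of known layers): K_1 = 73.143859 − 3.29×26.579 = −14.301051; K_2 = 19.79716 − 3.29×(2.065 + 7.387) = −11.29992.
Balance: K_1 = K_2 − x×(3.29 − 3.04), so x = (K_2 − K_1)/(3.29 − 3.04) = 3.00113/0.25 = 12 km.

12 km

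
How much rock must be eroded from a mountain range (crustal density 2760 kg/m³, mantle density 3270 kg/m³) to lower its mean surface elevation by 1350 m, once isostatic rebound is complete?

8660 m

Net drop Δ = e − u = e − e ρ_c/ρ_m = e (ρ_m − ρ_c)/ρ_m.
e = Δ ρ_m/(ρ_m − ρ_c) = 1350 m × 3270/510 = 8660 m.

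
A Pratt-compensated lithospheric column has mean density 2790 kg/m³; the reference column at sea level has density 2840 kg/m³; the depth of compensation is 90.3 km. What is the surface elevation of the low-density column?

1.62 km

ρ_ref D = ρ (D + h) → h = D (ρ_ref − ρ)/ρ.
h = 90.3 km × (2840 − 2790)/2790 = 1.62 km.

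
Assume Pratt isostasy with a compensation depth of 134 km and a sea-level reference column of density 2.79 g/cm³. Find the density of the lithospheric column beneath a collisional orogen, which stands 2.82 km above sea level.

Pratt balance: ρ_ref D = ρ (D + h).
ρ = ρ_ref D/(D + h) = 2.79 × 134 km/(134 km + 2.82 km) = 2.73 g/cm³.

2.73 g/cm³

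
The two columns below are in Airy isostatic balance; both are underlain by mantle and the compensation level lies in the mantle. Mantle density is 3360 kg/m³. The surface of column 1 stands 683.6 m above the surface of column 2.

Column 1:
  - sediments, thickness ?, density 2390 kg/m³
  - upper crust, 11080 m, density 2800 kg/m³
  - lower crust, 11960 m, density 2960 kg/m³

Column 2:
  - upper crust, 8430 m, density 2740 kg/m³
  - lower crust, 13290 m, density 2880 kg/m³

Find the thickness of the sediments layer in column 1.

3000 m

Take the compensation level at the base of the deeper column (depth z_c below the surface of column 1) and equate Σ ρ_i t_i down to z_c; mantle fills any gap and the z_c terms cancel.
Column 1: x×2390 + 11080×2800 + 11960×2960 + (z_c − 23040 − x)×3360
Column 2: 683.6×0 + 8430×2740 + 13290×2880 + (z_c − 683.6 − 21720)×3360
The z_c×3360 term appears on both sides and cancels. Collect the known terms of each column as K = Σ(ρt)_known − 3360 × (depth of known layers): K_1 = 66425600 − 3360×23040 = −10988800; K_2 = 61373400 − 3360×(683.6 + 21720) = −13902696.
Balance: K_1 − x×(3360 − 2390) = K_2, so x = (K_1 − K_2)/(3360 − 2390) = 2913900/970 = 3000 m.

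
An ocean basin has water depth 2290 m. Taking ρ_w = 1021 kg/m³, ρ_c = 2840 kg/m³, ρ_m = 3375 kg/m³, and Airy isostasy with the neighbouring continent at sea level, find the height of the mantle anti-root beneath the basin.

7790 m

Equating mass per unit area of the two columns: replacing crust with seawater at the top is compensated by replacing crust with mantle at the base: d (ρ_c − ρ_w) = a (ρ_m − ρ_c).
a = d (ρ_c − ρ_w)/(ρ_m − ρ_c) = 2290 m × 1819/535 = 7790 m.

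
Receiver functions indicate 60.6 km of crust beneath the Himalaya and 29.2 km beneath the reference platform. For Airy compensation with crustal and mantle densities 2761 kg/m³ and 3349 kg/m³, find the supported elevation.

5.51 km

Excess crust Δ = 60.6 km − 29.2 km = 31.4 km, split between elevation h and root r with h + r = Δ.
Airy balance ρ_c h = (ρ_m − ρ_c) r gives r = h ρ_c/(ρ_m − ρ_c), so h (1 + ρ_c/(ρ_m − ρ_c)) = Δ, i.e. h = Δ (ρ_m − ρ_c)/ρ_m.
h = 31.4 km × 588/3349 = 5.51 km.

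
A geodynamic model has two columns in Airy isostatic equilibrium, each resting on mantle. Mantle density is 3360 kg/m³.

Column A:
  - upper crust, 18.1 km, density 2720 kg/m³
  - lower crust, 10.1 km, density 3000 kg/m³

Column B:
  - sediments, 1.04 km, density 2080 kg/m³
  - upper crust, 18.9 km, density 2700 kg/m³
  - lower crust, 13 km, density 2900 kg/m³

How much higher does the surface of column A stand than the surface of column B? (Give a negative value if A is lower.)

For any compensation level in the mantle, the mantle terms cancel and isostasy reduces to e = (Σt_A − Σt_B) − (Σ(ρt)_A − Σ(ρt)_B) / ρ_m.
Σt_A = 28.2 km; Σt_B = 32.94 km; Σ(ρt)_A = 79532; Σ(ρt)_B = 90893.2 (in km·kg/m³).
e = (28.2 − 32.94) − (79532 − 90893.2) / 3360 = −1.36 km.

−1.36 km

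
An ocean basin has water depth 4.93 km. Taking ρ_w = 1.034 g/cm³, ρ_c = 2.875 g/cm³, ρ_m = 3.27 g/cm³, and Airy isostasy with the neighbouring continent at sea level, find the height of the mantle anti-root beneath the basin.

23 km

In Airy isostatic equilibrium: replacing crust with seawater at the top is compensated by replacing crust with mantle at the base: d (ρ_c − ρ_w) = a (ρ_m − ρ_c).
a = d (ρ_c − ρ_w)/(ρ_m − ρ_c) = 4.93 km × 1.841/0.395 = 23 km.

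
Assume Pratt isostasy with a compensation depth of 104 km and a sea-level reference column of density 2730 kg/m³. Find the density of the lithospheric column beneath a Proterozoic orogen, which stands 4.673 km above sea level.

Pratt balance: ρ_ref D = ρ (D + h).
ρ = ρ_ref D/(D + h) = 2730 × 104 km/(104 km + 4.673 km) = 2610 kg/m³.

2610 kg/m³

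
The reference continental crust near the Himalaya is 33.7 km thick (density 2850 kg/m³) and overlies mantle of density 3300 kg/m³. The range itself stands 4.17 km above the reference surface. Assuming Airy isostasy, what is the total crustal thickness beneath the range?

Root depth r = h ρ_c / (ρ_m − ρ_c) = 4.17 km × 2850 / 450 = 26.41 km.
Total thickness = T + h + r = 33.7 km + 4.17 km + 26.41 km = 64.3 km.

64.3 km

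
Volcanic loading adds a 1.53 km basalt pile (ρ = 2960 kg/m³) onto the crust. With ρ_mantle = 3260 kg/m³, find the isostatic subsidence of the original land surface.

1.39 km

Subaerial loading: s = t ρ_load / ρ_m.
s = 1.53 km × 2960/3260 = 1.39 km.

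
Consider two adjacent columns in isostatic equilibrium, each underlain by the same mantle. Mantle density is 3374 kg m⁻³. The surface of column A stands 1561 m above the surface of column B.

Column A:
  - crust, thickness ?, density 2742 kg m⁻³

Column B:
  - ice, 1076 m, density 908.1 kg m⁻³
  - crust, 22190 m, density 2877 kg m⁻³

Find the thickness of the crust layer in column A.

Take the compensation level at the base of the deeper column (depth z_c below the surface of column A) and equate Σ ρ_i t_i down to z_c; mantle fills any gap and the z_c terms cancel.
Column A: x×2742 + (z_c − 0 − x)×3374
Column B: 1561×0 + 1076×908.1 + 22190×2877 + (z_c − 1561 − 23266)×3374
The z_c×3374 term appears on both sides and cancels. Collect the known terms of each column as K = Σ(ρt)_known − 3374 × (depth of known layers): K_A = 0 − 3374×0 = 0; K_B = 64817745.6 − 3374×(1561 + 23266) = −18948552.4.
Balance: K_A − x×(3374 − 2742) = K_B, so x = (K_A − K_B)/(3374 − 2742) = 18948600/632 = 30000 m.

30000 m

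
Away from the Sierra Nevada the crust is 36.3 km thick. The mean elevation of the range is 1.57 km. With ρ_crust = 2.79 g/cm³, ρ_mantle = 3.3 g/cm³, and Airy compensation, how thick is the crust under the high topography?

46.5 km

Root depth r = h ρ_c / (ρ_m − ρ_c) = 1.57 km × 2.79 / 0.51 = 8.589 km.
Total thickness = T + h + r = 36.3 km + 1.57 km + 8.589 km = 46.5 km.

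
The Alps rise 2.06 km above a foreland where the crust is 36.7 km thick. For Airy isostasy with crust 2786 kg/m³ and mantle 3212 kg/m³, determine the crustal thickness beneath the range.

Root depth r = h ρ_c / (ρ_m − ρ_c) = 2.06 km × 2786 / 426 = 13.47 km.
Total thickness = T + h + r = 36.7 km + 2.06 km + 13.47 km = 52.2 km.

52.2 km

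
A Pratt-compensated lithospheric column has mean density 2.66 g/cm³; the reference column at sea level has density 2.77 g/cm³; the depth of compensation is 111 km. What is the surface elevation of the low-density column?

4.59 km

ρ_ref D = ρ (D + h) → h = D (ρ_ref − ρ)/ρ.
h = 111 km × (2.77 − 2.66)/2.66 = 4.59 km.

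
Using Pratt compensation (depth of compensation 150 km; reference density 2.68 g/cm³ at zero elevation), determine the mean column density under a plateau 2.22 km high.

2.64 g/cm³

Pratt balance: ρ_ref D = ρ (D + h).
ρ = ρ_ref D/(D + h) = 2.68 × 150 km/(150 km + 2.22 km) = 2.64 g/cm³.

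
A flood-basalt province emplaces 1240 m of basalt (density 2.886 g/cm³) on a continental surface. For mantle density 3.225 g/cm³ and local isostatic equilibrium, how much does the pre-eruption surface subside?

1110 m

Subaerial loading: s = t ρ_load / ρ_m.
s = 1240 m × 2.886/3.225 = 1110 m.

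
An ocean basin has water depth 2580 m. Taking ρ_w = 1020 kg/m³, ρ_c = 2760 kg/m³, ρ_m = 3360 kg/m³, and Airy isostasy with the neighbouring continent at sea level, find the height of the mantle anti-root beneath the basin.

7480 m

For local isostatic compensation: replacing crust with seawater at the top is compensated by replacing crust with mantle at the base: d (ρ_c − ρ_w) = a (ρ_m − ρ_c).
a = d (ρ_c − ρ_w)/(ρ_m − ρ_c) = 2580 m × 1740/600 = 7480 m.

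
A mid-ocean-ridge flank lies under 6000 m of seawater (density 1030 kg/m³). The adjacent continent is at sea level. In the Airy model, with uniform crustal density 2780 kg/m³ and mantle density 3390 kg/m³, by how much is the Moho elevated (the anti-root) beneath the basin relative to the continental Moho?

Equating mass per unit area of the two columns: replacing crust with seawater at the top is compensated by replacing crust with mantle at the base: d (ρ_c − ρ_w) = a (ρ_m − ρ_c).
a = d (ρ_c − ρ_w)/(ρ_m − ρ_c) = 6000 m × 1750/610 = 17200 m.

17200 m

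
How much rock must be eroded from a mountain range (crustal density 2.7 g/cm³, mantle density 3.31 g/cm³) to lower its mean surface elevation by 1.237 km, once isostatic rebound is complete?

Net drop Δ = e − u = e − e ρ_c/ρ_m = e (ρ_m − ρ_c)/ρ_m.
e = Δ ρ_m/(ρ_m − ρ_c) = 1.237 km × 3.31/0.61 = 6.71 km.

6.71 km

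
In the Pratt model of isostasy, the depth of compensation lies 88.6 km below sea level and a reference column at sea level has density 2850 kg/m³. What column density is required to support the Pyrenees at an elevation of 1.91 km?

Pratt balance: ρ_ref D = ρ (D + h).
ρ = ρ_ref D/(D + h) = 2850 × 88.6 km/(88.6 km + 1.91 km) = 2790 kg/m³.

2790 kg/m³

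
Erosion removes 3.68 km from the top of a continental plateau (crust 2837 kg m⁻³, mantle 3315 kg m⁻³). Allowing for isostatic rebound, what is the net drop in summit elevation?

Rebound u = e ρ_c/ρ_m = 3.68 km × 2837/3315 = 3.149 km.
Net surface drop = e − u = 3.68 km − 3.149 km = e (ρ_m − ρ_c)/ρ_m = 0.531 km.

0.531 km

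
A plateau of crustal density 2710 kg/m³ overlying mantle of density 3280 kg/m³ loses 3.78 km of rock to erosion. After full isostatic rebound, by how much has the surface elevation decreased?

Rebound u = e ρ_c/ρ_m = 3.78 km × 2710/3280 = 3.123 km.
Net surface drop = e − u = 3.78 km − 3.123 km = e (ρ_m − ρ_c)/ρ_m = 0.657 km.

0.657 km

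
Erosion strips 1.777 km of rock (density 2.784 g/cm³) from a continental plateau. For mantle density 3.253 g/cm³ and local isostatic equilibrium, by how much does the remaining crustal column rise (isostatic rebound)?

Unloading: uplift u = e ρ_c/ρ_m = 1.777 km × 2.784/3.253 = 1.52 km.

1.52 km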